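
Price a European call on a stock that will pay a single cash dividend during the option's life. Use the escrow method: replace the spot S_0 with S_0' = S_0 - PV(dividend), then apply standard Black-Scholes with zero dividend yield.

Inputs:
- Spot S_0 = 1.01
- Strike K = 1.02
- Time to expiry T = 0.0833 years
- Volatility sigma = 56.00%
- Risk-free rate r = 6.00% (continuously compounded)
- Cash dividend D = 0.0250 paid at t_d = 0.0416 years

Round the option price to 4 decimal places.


Answer: Price = 0.0506

Derivation:
PV(D) = D * exp(-r * t_d) = 0.0250 * 0.99750711 = 0.02493768
S_0' = S_0 - PV(D) = 1.0100 - 0.02493768 = 0.98506232
d1 = (ln(S_0'/K) + (r + sigma^2/2)*T) / (sigma*sqrt(T)) = -0.10390397
d2 = d1 - sigma*sqrt(T) = -0.26552971
exp(-rT) = 0.99501447
N(d1) = 0.45862278; N(d2) = 0.39530071
C = S_0' * N(d1) - K * exp(-rT) * N(d2) = 0.98506232 * 0.45862278 - 1.0200 * 0.99501447 * 0.39530071 = 0.0506


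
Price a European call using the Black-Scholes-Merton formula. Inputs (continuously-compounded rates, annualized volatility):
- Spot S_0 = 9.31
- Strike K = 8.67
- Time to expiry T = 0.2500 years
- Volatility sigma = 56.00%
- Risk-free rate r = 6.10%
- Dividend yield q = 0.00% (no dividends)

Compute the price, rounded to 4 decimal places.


Answer: Price = 1.4259

Derivation:
d1 = (ln(S/K) + (r - q + 0.5*sigma^2) * T) / (sigma * sqrt(T)) = 0.44882250
d2 = d1 - sigma * sqrt(T) = 0.16882250
exp(-rT) = 0.98486569; exp(-qT) = 1.00000000
C = S_0 * exp(-qT) * N(d1) - K * exp(-rT) * N(d2)
N(d1) = 0.67322015; N(d2) = 0.56703187
C = 9.3100 * 1.00000000 * 0.67322015 - 8.6700 * 0.98486569 * 0.56703187 = 1.4259


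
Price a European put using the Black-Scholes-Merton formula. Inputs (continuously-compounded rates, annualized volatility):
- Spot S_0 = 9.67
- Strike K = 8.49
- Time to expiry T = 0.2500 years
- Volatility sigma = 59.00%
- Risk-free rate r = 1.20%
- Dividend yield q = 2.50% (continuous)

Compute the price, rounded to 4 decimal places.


Answer: Price = 0.5828

Derivation:
d1 = (ln(S/K) + (r - q + 0.5*sigma^2) * T) / (sigma * sqrt(T)) = 0.57763325
d2 = d1 - sigma * sqrt(T) = 0.28263325
exp(-rT) = 0.99700450; exp(-qT) = 0.99376949
P = K * exp(-rT) * N(-d2) - S_0 * exp(-qT) * N(-d1)
N(-d1) = 0.28175588; N(-d2) = 0.38872899
P = 8.4900 * 0.99700450 * 0.38872899 - 9.6700 * 0.99376949 * 0.28175588 = 0.5828


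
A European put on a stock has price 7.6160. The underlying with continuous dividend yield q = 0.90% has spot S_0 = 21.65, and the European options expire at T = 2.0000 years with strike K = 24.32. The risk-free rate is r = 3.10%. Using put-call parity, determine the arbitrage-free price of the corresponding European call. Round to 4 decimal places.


Answer: Call price = 6.0218

Derivation:
Put-call parity: C - P = S_0 * exp(-qT) - K * exp(-rT).
S_0 * exp(-qT) = 21.6500 * 0.98216103 = 21.26378635
K * exp(-rT) = 24.3200 * 0.93988289 = 22.85795181
C = P + S*exp(-qT) - K*exp(-rT)
C = 7.6160 + 21.26378635 - 22.85795181 = 6.0218


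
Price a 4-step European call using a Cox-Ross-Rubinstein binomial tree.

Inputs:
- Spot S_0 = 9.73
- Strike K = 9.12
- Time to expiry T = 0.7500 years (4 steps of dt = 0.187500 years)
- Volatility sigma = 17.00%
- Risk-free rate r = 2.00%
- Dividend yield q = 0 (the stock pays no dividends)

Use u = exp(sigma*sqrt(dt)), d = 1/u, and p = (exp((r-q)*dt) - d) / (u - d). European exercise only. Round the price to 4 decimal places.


Answer: Price = V(0,0) = 1.0274

Derivation:
dt = T/N = 0.187500
u = exp(sigma*sqrt(dt)) = 1.076389; d = 1/u = 0.929032
p = (exp((r-q)*dt) - d) / (u - d) = 0.507101
Discount per step: exp(-r*dt) = 0.996257
Stock lattice S(k, i) with i counting down-moves:
  k=0: S(0,0) = 9.7300
  k=1: S(1,0) = 10.4733; S(1,1) = 9.0395
  k=2: S(2,0) = 11.2733; S(2,1) = 9.7300; S(2,2) = 8.3980
  k=3: S(3,0) = 12.1345; S(3,1) = 10.4733; S(3,2) = 9.0395; S(3,3) = 7.8020
  k=4: S(4,0) = 13.0614; S(4,1) = 11.2733; S(4,2) = 9.7300; S(4,3) = 8.3980; S(4,4) = 7.2483
Terminal payoffs V(N, i) = max(S_T - K, 0):
  V(4,0) = 3.941416; V(4,1) = 2.153313; V(4,2) = 0.610000; V(4,3) = 0.000000; V(4,4) = 0.000000
Backward induction: V(k, i) = exp(-r*dt) * [p * V(k+1, i) + (1-p) * V(k+1, i+1)].
  V(3,0) = exp(-r*dt) * [p*3.941416 + (1-p)*2.153313] = 3.048609
  V(3,1) = exp(-r*dt) * [p*2.153313 + (1-p)*0.610000] = 1.387403
  V(3,2) = exp(-r*dt) * [p*0.610000 + (1-p)*0.000000] = 0.308174
  V(3,3) = exp(-r*dt) * [p*0.000000 + (1-p)*0.000000] = 0.000000
  V(2,0) = exp(-r*dt) * [p*3.048609 + (1-p)*1.387403] = 2.221457
  V(2,1) = exp(-r*dt) * [p*1.387403 + (1-p)*0.308174] = 0.852251
  V(2,2) = exp(-r*dt) * [p*0.308174 + (1-p)*0.000000] = 0.155691
  V(1,0) = exp(-r*dt) * [p*2.221457 + (1-p)*0.852251] = 1.540788
  V(1,1) = exp(-r*dt) * [p*0.852251 + (1-p)*0.155691] = 0.507012
  V(0,0) = exp(-r*dt) * [p*1.540788 + (1-p)*0.507012] = 1.027382


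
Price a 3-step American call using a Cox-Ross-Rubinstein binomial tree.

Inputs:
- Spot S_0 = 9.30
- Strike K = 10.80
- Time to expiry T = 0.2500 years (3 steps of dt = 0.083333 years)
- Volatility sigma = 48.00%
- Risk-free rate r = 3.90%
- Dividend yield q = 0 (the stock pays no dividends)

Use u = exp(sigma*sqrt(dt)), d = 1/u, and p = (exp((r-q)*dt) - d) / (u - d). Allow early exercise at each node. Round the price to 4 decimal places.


Answer: Price = V(0,0) = 0.3542

Derivation:
dt = T/N = 0.083333
u = exp(sigma*sqrt(dt)) = 1.148623; d = 1/u = 0.870607
p = (exp((r-q)*dt) - d) / (u - d) = 0.477123
Discount per step: exp(-r*dt) = 0.996755
Stock lattice S(k, i) with i counting down-moves:
  k=0: S(0,0) = 9.3000
  k=1: S(1,0) = 10.6822; S(1,1) = 8.0966
  k=2: S(2,0) = 12.2698; S(2,1) = 9.3000; S(2,2) = 7.0490
  k=3: S(3,0) = 14.0934; S(3,1) = 10.6822; S(3,2) = 8.0966; S(3,3) = 6.1369
Terminal payoffs V(N, i) = max(S_T - K, 0):
  V(3,0) = 3.293400; V(3,1) = 0.000000; V(3,2) = 0.000000; V(3,3) = 0.000000
Backward induction: V(k, i) = exp(-r*dt) * [p * V(k+1, i) + (1-p) * V(k+1, i+1)]; then take max(V_cont, immediate exercise) for American.
  V(2,0) = exp(-r*dt) * [p*3.293400 + (1-p)*0.000000] = 1.566259; exercise = 1.469819; V(2,0) = max -> 1.566259
  V(2,1) = exp(-r*dt) * [p*0.000000 + (1-p)*0.000000] = 0.000000; exercise = 0.000000; V(2,1) = max -> 0.000000
  V(2,2) = exp(-r*dt) * [p*0.000000 + (1-p)*0.000000] = 0.000000; exercise = 0.000000; V(2,2) = max -> 0.000000
  V(1,0) = exp(-r*dt) * [p*1.566259 + (1-p)*0.000000] = 0.744874; exercise = 0.000000; V(1,0) = max -> 0.744874
  V(1,1) = exp(-r*dt) * [p*0.000000 + (1-p)*0.000000] = 0.000000; exercise = 0.000000; V(1,1) = max -> 0.000000
  V(0,0) = exp(-r*dt) * [p*0.744874 + (1-p)*0.000000] = 0.354244; exercise = 0.000000; V(0,0) = max -> 0.354244


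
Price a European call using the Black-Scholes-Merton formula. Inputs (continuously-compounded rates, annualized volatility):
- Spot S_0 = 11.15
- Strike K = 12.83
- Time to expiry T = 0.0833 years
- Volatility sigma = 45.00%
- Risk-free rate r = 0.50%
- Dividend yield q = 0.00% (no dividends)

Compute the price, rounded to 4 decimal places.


d1 = (ln(S/K) + (r - q + 0.5*sigma^2) * T) / (sigma * sqrt(T)) = -1.01245962
d2 = d1 - sigma * sqrt(T) = -1.14233745
exp(-rT) = 0.99958359; exp(-qT) = 1.00000000
C = S_0 * exp(-qT) * N(d1) - K * exp(-rT) * N(d2)
N(d1) = 0.15565917; N(d2) = 0.12665689
C = 11.1500 * 1.00000000 * 0.15565917 - 12.8300 * 0.99958359 * 0.12665689 = 0.1113

Answer: Price = 0.1113


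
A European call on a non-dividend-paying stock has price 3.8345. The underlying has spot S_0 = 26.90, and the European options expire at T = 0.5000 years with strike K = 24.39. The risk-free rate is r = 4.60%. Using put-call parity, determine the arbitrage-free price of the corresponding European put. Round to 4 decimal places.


Put-call parity: C - P = S_0 * exp(-qT) - K * exp(-rT).
S_0 * exp(-qT) = 26.9000 * 1.00000000 = 26.90000000
K * exp(-rT) = 24.3900 * 0.97726248 = 23.83543198
P = C - S*exp(-qT) + K*exp(-rT)
P = 3.8345 - 26.90000000 + 23.83543198 = 0.7699

Answer: Put price = 0.7699


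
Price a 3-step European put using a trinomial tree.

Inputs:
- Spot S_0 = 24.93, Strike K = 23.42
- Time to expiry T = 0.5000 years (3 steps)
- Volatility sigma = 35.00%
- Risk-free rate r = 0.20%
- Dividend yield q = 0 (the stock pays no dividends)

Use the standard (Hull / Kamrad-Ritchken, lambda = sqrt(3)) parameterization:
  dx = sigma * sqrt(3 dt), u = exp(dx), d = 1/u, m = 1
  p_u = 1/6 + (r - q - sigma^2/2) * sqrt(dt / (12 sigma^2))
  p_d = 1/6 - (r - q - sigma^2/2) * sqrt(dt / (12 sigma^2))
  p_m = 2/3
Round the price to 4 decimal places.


Answer: Price = V(0,0) = 1.6910

Derivation:
dt = T/N = 0.166667; dx = sigma*sqrt(3*dt) = 0.247487
u = exp(dx) = 1.280803; d = 1/u = 0.780760
p_u = 0.146716, p_m = 0.666667, p_d = 0.186617
Discount per step: exp(-r*dt) = 0.999667
Stock lattice S(k, j) with j the centered position index:
  k=0: S(0,+0) = 24.9300
  k=1: S(1,-1) = 19.4643; S(1,+0) = 24.9300; S(1,+1) = 31.9304
  k=2: S(2,-2) = 15.1970; S(2,-1) = 19.4643; S(2,+0) = 24.9300; S(2,+1) = 31.9304; S(2,+2) = 40.8966
  k=3: S(3,-3) = 11.8652; S(3,-2) = 15.1970; S(3,-1) = 19.4643; S(3,+0) = 24.9300; S(3,+1) = 31.9304; S(3,+2) = 40.8966; S(3,+3) = 52.3805
Terminal payoffs V(N, j) = max(K - S_T, 0):
  V(3,-3) = 11.554800; V(3,-2) = 8.223014; V(3,-1) = 3.955651; V(3,+0) = 0.000000; V(3,+1) = 0.000000; V(3,+2) = 0.000000; V(3,+3) = 0.000000
Backward induction: V(k, j) = exp(-r*dt) * [p_u * V(k+1, j+1) + p_m * V(k+1, j) + p_d * V(k+1, j-1)]
  V(2,-2) = exp(-r*dt) * [p_u*3.955651 + p_m*8.223014 + p_d*11.554800] = 8.215952
  V(2,-1) = exp(-r*dt) * [p_u*0.000000 + p_m*3.955651 + p_d*8.223014] = 4.170266
  V(2,+0) = exp(-r*dt) * [p_u*0.000000 + p_m*0.000000 + p_d*3.955651] = 0.737946
  V(2,+1) = exp(-r*dt) * [p_u*0.000000 + p_m*0.000000 + p_d*0.000000] = 0.000000
  V(2,+2) = exp(-r*dt) * [p_u*0.000000 + p_m*0.000000 + p_d*0.000000] = 0.000000
  V(1,-1) = exp(-r*dt) * [p_u*0.737946 + p_m*4.170266 + p_d*8.215952] = 4.420210
  V(1,+0) = exp(-r*dt) * [p_u*0.000000 + p_m*0.737946 + p_d*4.170266] = 1.269784
  V(1,+1) = exp(-r*dt) * [p_u*0.000000 + p_m*0.000000 + p_d*0.737946] = 0.137668
  V(0,+0) = exp(-r*dt) * [p_u*0.137668 + p_m*1.269784 + p_d*4.420210] = 1.691044


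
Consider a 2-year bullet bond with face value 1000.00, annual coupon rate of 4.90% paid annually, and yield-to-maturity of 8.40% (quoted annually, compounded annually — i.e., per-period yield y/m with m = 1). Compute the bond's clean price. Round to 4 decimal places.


Answer: Price = 937.9264

Derivation:
Coupon per period c = face * coupon_rate / m = 49.000000
Periods per year m = 1; per-period yield y/m = 0.084000
Number of cashflows N = 2
Cashflows (t years, CF_t, discount factor 1/(1+y/m)^(m*t), PV):
  t = 1.0000: CF_t = 49.000000, DF = 0.922509, PV = 45.202952
  t = 2.0000: CF_t = 1049.000000, DF = 0.851023, PV = 892.723411
Price P = sum_t PV_t = 937.926363


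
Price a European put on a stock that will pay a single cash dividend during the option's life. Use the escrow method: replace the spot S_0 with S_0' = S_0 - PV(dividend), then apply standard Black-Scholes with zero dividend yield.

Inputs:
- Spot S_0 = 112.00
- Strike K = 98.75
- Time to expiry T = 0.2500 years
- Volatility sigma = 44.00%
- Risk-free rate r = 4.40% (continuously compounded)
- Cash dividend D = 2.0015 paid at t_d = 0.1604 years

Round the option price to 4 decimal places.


Answer: Price = 4.2161

Derivation:
PV(D) = D * exp(-r * t_d) = 2.0015 * 0.99296725 = 1.98742394
S_0' = S_0 - PV(D) = 112.0000 - 1.98742394 = 110.01257606
d1 = (ln(S_0'/K) + (r + sigma^2/2)*T) / (sigma*sqrt(T)) = 0.65092401
d2 = d1 - sigma*sqrt(T) = 0.43092401
exp(-rT) = 0.98906028
N(-d1) = 0.25754777; N(-d2) = 0.33326181
P = K * exp(-rT) * N(-d2) - S_0' * N(-d1) = 98.7500 * 0.98906028 * 0.33326181 - 110.01257606 * 0.25754777 = 4.2161


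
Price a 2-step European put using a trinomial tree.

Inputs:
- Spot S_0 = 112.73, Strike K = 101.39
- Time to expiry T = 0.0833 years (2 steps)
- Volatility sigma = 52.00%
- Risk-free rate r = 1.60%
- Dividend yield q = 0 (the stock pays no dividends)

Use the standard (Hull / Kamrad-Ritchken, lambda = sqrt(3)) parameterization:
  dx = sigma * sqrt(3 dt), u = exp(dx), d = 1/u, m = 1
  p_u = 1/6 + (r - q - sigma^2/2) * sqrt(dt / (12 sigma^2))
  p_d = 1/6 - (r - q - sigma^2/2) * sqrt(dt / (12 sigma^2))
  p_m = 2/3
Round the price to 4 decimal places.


dt = T/N = 0.041650; dx = sigma*sqrt(3*dt) = 0.183811
u = exp(dx) = 1.201789; d = 1/u = 0.832093
p_u = 0.153162, p_m = 0.666667, p_d = 0.180172
Discount per step: exp(-r*dt) = 0.999334
Stock lattice S(k, j) with j the centered position index:
  k=0: S(0,+0) = 112.7300
  k=1: S(1,-1) = 93.8019; S(1,+0) = 112.7300; S(1,+1) = 135.4776
  k=2: S(2,-2) = 78.0519; S(2,-1) = 93.8019; S(2,+0) = 112.7300; S(2,+1) = 135.4776; S(2,+2) = 162.8155
Terminal payoffs V(N, j) = max(K - S_T, 0):
  V(2,-2) = 23.338130; V(2,-1) = 7.588149; V(2,+0) = 0.000000; V(2,+1) = 0.000000; V(2,+2) = 0.000000
Backward induction: V(k, j) = exp(-r*dt) * [p_u * V(k+1, j+1) + p_m * V(k+1, j) + p_d * V(k+1, j-1)]
  V(1,-1) = exp(-r*dt) * [p_u*0.000000 + p_m*7.588149 + p_d*23.338130] = 9.257461
  V(1,+0) = exp(-r*dt) * [p_u*0.000000 + p_m*0.000000 + p_d*7.588149] = 1.366258
  V(1,+1) = exp(-r*dt) * [p_u*0.000000 + p_m*0.000000 + p_d*0.000000] = 0.000000
  V(0,+0) = exp(-r*dt) * [p_u*0.000000 + p_m*1.366258 + p_d*9.257461] = 2.577051

Answer: Price = V(0,0) = 2.5771


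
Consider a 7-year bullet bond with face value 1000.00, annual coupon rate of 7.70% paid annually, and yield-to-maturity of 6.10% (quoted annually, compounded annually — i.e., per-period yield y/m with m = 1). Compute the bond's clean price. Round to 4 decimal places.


Coupon per period c = face * coupon_rate / m = 77.000000
Periods per year m = 1; per-period yield y/m = 0.061000
Number of cashflows N = 7
Cashflows (t years, CF_t, discount factor 1/(1+y/m)^(m*t), PV):
  t = 1.0000: CF_t = 77.000000, DF = 0.942507, PV = 72.573044
  t = 2.0000: CF_t = 77.000000, DF = 0.888320, PV = 68.400607
  t = 3.0000: CF_t = 77.000000, DF = 0.837247, PV = 64.468056
  t = 4.0000: CF_t = 77.000000, DF = 0.789112, PV = 60.761598
  t = 5.0000: CF_t = 77.000000, DF = 0.743743, PV = 57.268236
  t = 6.0000: CF_t = 77.000000, DF = 0.700983, PV = 53.975717
  t = 7.0000: CF_t = 1077.000000, DF = 0.660682, PV = 711.554248
Price P = sum_t PV_t = 1089.001507

Answer: Price = 1089.0015


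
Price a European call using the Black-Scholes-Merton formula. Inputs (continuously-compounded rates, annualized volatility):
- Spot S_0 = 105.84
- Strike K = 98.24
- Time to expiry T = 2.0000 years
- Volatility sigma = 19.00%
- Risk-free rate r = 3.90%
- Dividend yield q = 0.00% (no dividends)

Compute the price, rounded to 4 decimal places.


Answer: Price = 19.6327

Derivation:
d1 = (ln(S/K) + (r - q + 0.5*sigma^2) * T) / (sigma * sqrt(T)) = 0.70195255
d2 = d1 - sigma * sqrt(T) = 0.43325197
exp(-rT) = 0.92496443; exp(-qT) = 1.00000000
C = S_0 * exp(-qT) * N(d1) - K * exp(-rT) * N(d2)
N(d1) = 0.75864562; N(d2) = 0.66758414
C = 105.8400 * 1.00000000 * 0.75864562 - 98.2400 * 0.92496443 * 0.66758414 = 19.6327


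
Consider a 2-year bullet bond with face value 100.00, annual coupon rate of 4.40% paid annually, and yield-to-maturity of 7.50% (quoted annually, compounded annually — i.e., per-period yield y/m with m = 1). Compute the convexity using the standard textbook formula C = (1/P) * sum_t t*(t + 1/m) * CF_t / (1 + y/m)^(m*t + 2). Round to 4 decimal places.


Coupon per period c = face * coupon_rate / m = 4.400000
Periods per year m = 1; per-period yield y/m = 0.075000
Number of cashflows N = 2
Cashflows (t years, CF_t, discount factor 1/(1+y/m)^(m*t), PV):
  t = 1.0000: CF_t = 4.400000, DF = 0.930233, PV = 4.093023
  t = 2.0000: CF_t = 104.400000, DF = 0.865333, PV = 90.340725
Price P = sum_t PV_t = 94.433748
Convexity numerator sum_t t*(t + 1/m) * CF_t / (1+y/m)^(m*t + 2):
  t = 1.0000: term = 7.083653
  t = 2.0000: term = 469.048652
Convexity = (1/P) * sum = 476.132305 / 94.433748 = 5.041972

Answer: Convexity = 5.0420


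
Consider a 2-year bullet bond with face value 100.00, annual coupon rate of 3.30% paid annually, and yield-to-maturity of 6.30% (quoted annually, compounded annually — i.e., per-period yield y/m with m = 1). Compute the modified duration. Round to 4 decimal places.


Coupon per period c = face * coupon_rate / m = 3.300000
Periods per year m = 1; per-period yield y/m = 0.063000
Number of cashflows N = 2
Cashflows (t years, CF_t, discount factor 1/(1+y/m)^(m*t), PV):
  t = 1.0000: CF_t = 3.300000, DF = 0.940734, PV = 3.104421
  t = 2.0000: CF_t = 103.300000, DF = 0.884980, PV = 91.418437
Price P = sum_t PV_t = 94.522859
First compute Macaulay numerator sum_t t * PV_t:
  t * PV_t at t = 1.0000: 3.104421
  t * PV_t at t = 2.0000: 182.836874
Macaulay duration D = 185.941296 / 94.522859 = 1.967157
Modified duration = D / (1 + y/m) = 1.967157 / (1 + 0.063000) = 1.850571

Answer: Modified duration = 1.8506


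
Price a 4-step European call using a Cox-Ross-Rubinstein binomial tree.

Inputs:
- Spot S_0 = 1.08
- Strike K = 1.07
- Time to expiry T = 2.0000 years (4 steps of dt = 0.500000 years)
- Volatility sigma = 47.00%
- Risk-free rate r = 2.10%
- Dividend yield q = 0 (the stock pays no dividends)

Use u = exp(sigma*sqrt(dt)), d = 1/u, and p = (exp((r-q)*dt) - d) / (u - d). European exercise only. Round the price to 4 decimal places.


Answer: Price = V(0,0) = 0.2872

Derivation:
dt = T/N = 0.500000
u = exp(sigma*sqrt(dt)) = 1.394227; d = 1/u = 0.717243
p = (exp((r-q)*dt) - d) / (u - d) = 0.433263
Discount per step: exp(-r*dt) = 0.989555
Stock lattice S(k, i) with i counting down-moves:
  k=0: S(0,0) = 1.0800
  k=1: S(1,0) = 1.5058; S(1,1) = 0.7746
  k=2: S(2,0) = 2.0994; S(2,1) = 1.0800; S(2,2) = 0.5556
  k=3: S(3,0) = 2.9270; S(3,1) = 1.5058; S(3,2) = 0.7746; S(3,3) = 0.3985
  k=4: S(4,0) = 4.0809; S(4,1) = 2.0994; S(4,2) = 1.0800; S(4,3) = 0.5556; S(4,4) = 0.2858
Terminal payoffs V(N, i) = max(S_T - K, 0):
  V(4,0) = 3.010917; V(4,1) = 1.029379; V(4,2) = 0.010000; V(4,3) = 0.000000; V(4,4) = 0.000000
Backward induction: V(k, i) = exp(-r*dt) * [p * V(k+1, i) + (1-p) * V(k+1, i+1)].
  V(3,0) = exp(-r*dt) * [p*3.010917 + (1-p)*1.029379] = 1.868187
  V(3,1) = exp(-r*dt) * [p*1.029379 + (1-p)*0.010000] = 0.446941
  V(3,2) = exp(-r*dt) * [p*0.010000 + (1-p)*0.000000] = 0.004287
  V(3,3) = exp(-r*dt) * [p*0.000000 + (1-p)*0.000000] = 0.000000
  V(2,0) = exp(-r*dt) * [p*1.868187 + (1-p)*0.446941] = 1.051614
  V(2,1) = exp(-r*dt) * [p*0.446941 + (1-p)*0.004287] = 0.194025
  V(2,2) = exp(-r*dt) * [p*0.004287 + (1-p)*0.000000] = 0.001838
  V(1,0) = exp(-r*dt) * [p*1.051614 + (1-p)*0.194025] = 0.559679
  V(1,1) = exp(-r*dt) * [p*0.194025 + (1-p)*0.001838] = 0.084217
  V(0,0) = exp(-r*dt) * [p*0.559679 + (1-p)*0.084217] = 0.287186


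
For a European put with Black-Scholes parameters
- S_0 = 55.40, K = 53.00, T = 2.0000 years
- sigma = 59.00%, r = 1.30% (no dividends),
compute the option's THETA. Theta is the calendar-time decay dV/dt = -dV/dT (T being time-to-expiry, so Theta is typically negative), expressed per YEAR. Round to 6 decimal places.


Answer: Theta = -3.642429

Derivation:
d1 = 0.5014318065; d2 = -0.3329541953
phi(d1) = 0.3518130116; exp(-qT) = 1.0000000000; exp(-rT) = 0.9743350896
Theta = -S*exp(-qT)*phi(d1)*sigma/(2*sqrt(T)) + r*K*exp(-rT)*N(-d2) - q*S*exp(-qT)*N(-d1)
N(-d1) = 0.3080336299; N(-d2) = 0.6304155704; sqrt(T) = 1.4142135624
Term 1 = -55.4000 * 1.0000000000 * 0.3518130116 * 0.5900 / (2 * 1.4142135624) = -4.0656377519
Term 2 = 0.0130 * 53.0000 * 0.9743350896 * 0.6304155704 = 0.4232086118
Term 3 = 0 (no dividend yield, q = 0)
Theta = -4.0656377519 + (0.4232086118) + (0.0000000000) = -3.642429


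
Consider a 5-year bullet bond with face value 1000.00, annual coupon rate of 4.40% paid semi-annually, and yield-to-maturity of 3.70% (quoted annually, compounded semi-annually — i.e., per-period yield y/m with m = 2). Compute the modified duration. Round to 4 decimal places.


Coupon per period c = face * coupon_rate / m = 22.000000
Periods per year m = 2; per-period yield y/m = 0.018500
Number of cashflows N = 10
Cashflows (t years, CF_t, discount factor 1/(1+y/m)^(m*t), PV):
  t = 0.5000: CF_t = 22.000000, DF = 0.981836, PV = 21.600393
  t = 1.0000: CF_t = 22.000000, DF = 0.964002, PV = 21.208044
  t = 1.5000: CF_t = 22.000000, DF = 0.946492, PV = 20.822822
  t = 2.0000: CF_t = 22.000000, DF = 0.929300, PV = 20.444597
  t = 2.5000: CF_t = 22.000000, DF = 0.912420, PV = 20.073242
  t = 3.0000: CF_t = 22.000000, DF = 0.895847, PV = 19.708632
  t = 3.5000: CF_t = 22.000000, DF = 0.879575, PV = 19.350645
  t = 4.0000: CF_t = 22.000000, DF = 0.863598, PV = 18.999161
  t = 4.5000: CF_t = 22.000000, DF = 0.847912, PV = 18.654060
  t = 5.0000: CF_t = 1022.000000, DF = 0.832510, PV = 850.825627
Price P = sum_t PV_t = 1031.687222
First compute Macaulay numerator sum_t t * PV_t:
  t * PV_t at t = 0.5000: 10.800196
  t * PV_t at t = 1.0000: 21.208044
  t * PV_t at t = 1.5000: 31.234233
  t * PV_t at t = 2.0000: 40.889193
  t * PV_t at t = 2.5000: 50.183104
  t * PV_t at t = 3.0000: 59.125896
  t * PV_t at t = 3.5000: 67.727258
  t * PV_t at t = 4.0000: 75.996642
  t * PV_t at t = 4.5000: 83.943272
  t * PV_t at t = 5.0000: 4254.128135
Macaulay duration D = 4695.235974 / 1031.687222 = 4.551027
Modified duration = D / (1 + y/m) = 4.551027 / (1 + 0.018500) = 4.468362

Answer: Modified duration = 4.4684


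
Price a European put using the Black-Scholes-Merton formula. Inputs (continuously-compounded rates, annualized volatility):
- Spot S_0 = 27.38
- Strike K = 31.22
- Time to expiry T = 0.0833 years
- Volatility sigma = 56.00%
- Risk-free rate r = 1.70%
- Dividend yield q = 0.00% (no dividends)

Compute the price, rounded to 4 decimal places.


d1 = (ln(S/K) + (r - q + 0.5*sigma^2) * T) / (sigma * sqrt(T)) = -0.72246262
d2 = d1 - sigma * sqrt(T) = -0.88408836
exp(-rT) = 0.99858490; exp(-qT) = 1.00000000
P = K * exp(-rT) * N(-d2) - S_0 * exp(-qT) * N(-d1)
N(-d1) = 0.76499495; N(-d2) = 0.81167574
P = 31.2200 * 0.99858490 * 0.81167574 - 27.3800 * 1.00000000 * 0.76499495 = 4.3591

Answer: Price = 4.3591


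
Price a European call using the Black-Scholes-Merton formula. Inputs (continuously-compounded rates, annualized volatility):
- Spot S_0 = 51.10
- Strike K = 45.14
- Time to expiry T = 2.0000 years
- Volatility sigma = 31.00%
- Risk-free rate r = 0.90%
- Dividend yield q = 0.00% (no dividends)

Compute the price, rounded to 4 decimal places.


d1 = (ln(S/K) + (r - q + 0.5*sigma^2) * T) / (sigma * sqrt(T)) = 0.54313950
d2 = d1 - sigma * sqrt(T) = 0.10473329
exp(-rT) = 0.98216103; exp(-qT) = 1.00000000
C = S_0 * exp(-qT) * N(d1) - K * exp(-rT) * N(d2)
N(d1) = 0.70648312; N(d2) = 0.54170628
C = 51.1000 * 1.00000000 * 0.70648312 - 45.1400 * 0.98216103 * 0.54170628 = 12.0849

Answer: Price = 12.0849


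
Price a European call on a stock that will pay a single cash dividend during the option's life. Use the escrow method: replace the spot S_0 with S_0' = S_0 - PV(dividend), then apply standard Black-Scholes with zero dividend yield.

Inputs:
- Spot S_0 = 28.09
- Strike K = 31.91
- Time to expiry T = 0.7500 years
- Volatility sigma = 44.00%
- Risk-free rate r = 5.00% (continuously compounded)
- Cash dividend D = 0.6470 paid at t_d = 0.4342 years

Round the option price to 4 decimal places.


Answer: Price = 2.9459

Derivation:
PV(D) = D * exp(-r * t_d) = 0.6470 * 0.97852397 = 0.63310501
S_0' = S_0 - PV(D) = 28.0900 - 0.63310501 = 27.45689499
d1 = (ln(S_0'/K) + (r + sigma^2/2)*T) / (sigma*sqrt(T)) = -0.10550320
d2 = d1 - sigma*sqrt(T) = -0.48655438
exp(-rT) = 0.96319442
N(d1) = 0.45798826; N(d2) = 0.31328708
C = S_0' * N(d1) - K * exp(-rT) * N(d2) = 27.45689499 * 0.45798826 - 31.9100 * 0.96319442 * 0.31328708 = 2.9459


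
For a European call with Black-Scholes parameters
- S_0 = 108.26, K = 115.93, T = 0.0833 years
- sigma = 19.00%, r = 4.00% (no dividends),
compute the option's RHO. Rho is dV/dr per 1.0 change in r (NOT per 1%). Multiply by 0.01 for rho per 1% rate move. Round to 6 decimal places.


Answer: Rho = 1.079910

Derivation:
d1 = -1.1600725915; d2 = -1.2149098963
phi(d1) = 0.2035542465; exp(-qT) = 1.0000000000; exp(-rT) = 0.9966735450
N(d2) = 0.1122002295
Rho = K*T*exp(-rT)*N(d2) = 115.9300 * 0.0833 * 0.9966735450 * 0.1122002295 = 1.079910


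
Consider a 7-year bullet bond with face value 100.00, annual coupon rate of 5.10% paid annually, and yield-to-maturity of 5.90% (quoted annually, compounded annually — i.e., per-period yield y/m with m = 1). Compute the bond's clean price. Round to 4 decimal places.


Answer: Price = 95.5182

Derivation:
Coupon per period c = face * coupon_rate / m = 5.100000
Periods per year m = 1; per-period yield y/m = 0.059000
Number of cashflows N = 7
Cashflows (t years, CF_t, discount factor 1/(1+y/m)^(m*t), PV):
  t = 1.0000: CF_t = 5.100000, DF = 0.944287, PV = 4.815864
  t = 2.0000: CF_t = 5.100000, DF = 0.891678, PV = 4.547558
  t = 3.0000: CF_t = 5.100000, DF = 0.842000, PV = 4.294200
  t = 4.0000: CF_t = 5.100000, DF = 0.795090, PV = 4.054958
  t = 5.0000: CF_t = 5.100000, DF = 0.750793, PV = 3.829044
  t = 6.0000: CF_t = 5.100000, DF = 0.708964, PV = 3.615717
  t = 7.0000: CF_t = 105.100000, DF = 0.669466, PV = 70.360837
Price P = sum_t PV_t = 95.518178


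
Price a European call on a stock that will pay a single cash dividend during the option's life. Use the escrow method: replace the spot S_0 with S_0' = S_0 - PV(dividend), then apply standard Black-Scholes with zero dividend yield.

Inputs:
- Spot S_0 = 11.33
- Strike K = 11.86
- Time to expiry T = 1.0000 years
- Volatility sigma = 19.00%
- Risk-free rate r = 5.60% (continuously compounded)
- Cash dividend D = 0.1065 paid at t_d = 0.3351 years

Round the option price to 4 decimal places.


PV(D) = D * exp(-r * t_d) = 0.1065 * 0.98140938 = 0.10452010
S_0' = S_0 - PV(D) = 11.3300 - 0.10452010 = 11.22547990
d1 = (ln(S_0'/K) + (r + sigma^2/2)*T) / (sigma*sqrt(T)) = 0.10034101
d2 = d1 - sigma*sqrt(T) = -0.08965899
exp(-rT) = 0.94553914
N(d1) = 0.53996320; N(d2) = 0.46427910
C = S_0' * N(d1) - K * exp(-rT) * N(d2) = 11.22547990 * 0.53996320 - 11.8600 * 0.94553914 * 0.46427910 = 0.8549

Answer: Price = 0.8549


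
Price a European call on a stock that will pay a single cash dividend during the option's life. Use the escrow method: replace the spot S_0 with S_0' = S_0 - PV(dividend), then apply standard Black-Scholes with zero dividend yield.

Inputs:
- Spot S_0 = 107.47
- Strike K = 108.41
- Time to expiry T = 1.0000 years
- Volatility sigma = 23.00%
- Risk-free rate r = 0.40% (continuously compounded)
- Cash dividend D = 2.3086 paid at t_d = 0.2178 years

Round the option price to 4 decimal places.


Answer: Price = 8.4141

Derivation:
PV(D) = D * exp(-r * t_d) = 2.3086 * 0.99912918 = 2.30658962
S_0' = S_0 - PV(D) = 107.4700 - 2.30658962 = 105.16341038
d1 = (ln(S_0'/K) + (r + sigma^2/2)*T) / (sigma*sqrt(T)) = 0.00019606
d2 = d1 - sigma*sqrt(T) = -0.22980394
exp(-rT) = 0.99600799
N(d1) = 0.50007822; N(d2) = 0.40912206
C = S_0' * N(d1) - K * exp(-rT) * N(d2) = 105.16341038 * 0.50007822 - 108.4100 * 0.99600799 * 0.40912206 = 8.4141


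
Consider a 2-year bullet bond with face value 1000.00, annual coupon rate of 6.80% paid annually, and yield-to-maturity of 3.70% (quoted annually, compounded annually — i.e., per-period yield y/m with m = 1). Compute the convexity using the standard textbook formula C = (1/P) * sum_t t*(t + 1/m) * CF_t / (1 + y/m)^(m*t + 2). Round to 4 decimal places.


Coupon per period c = face * coupon_rate / m = 68.000000
Periods per year m = 1; per-period yield y/m = 0.037000
Number of cashflows N = 2
Cashflows (t years, CF_t, discount factor 1/(1+y/m)^(m*t), PV):
  t = 1.0000: CF_t = 68.000000, DF = 0.964320, PV = 65.573770
  t = 2.0000: CF_t = 1068.000000, DF = 0.929913, PV = 993.147468
Price P = sum_t PV_t = 1058.721239
Convexity numerator sum_t t*(t + 1/m) * CF_t / (1+y/m)^(m*t + 2):
  t = 1.0000: term = 121.955850
  t = 2.0000: term = 5541.246596
Convexity = (1/P) * sum = 5663.202446 / 1058.721239 = 5.349097

Answer: Convexity = 5.3491


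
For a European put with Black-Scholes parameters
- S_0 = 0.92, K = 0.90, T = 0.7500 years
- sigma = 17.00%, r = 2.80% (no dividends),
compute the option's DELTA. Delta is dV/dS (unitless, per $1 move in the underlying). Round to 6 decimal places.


d1 = 0.3655401989; d2 = 0.2183158802
phi(d1) = 0.3731598676; exp(-qT) = 1.0000000000; exp(-rT) = 0.9792189646
N(-d1) = 0.3573541027
Delta = -exp(-qT) * N(-d1) = -1.0000000000 * 0.3573541027 = -0.357354

Answer: Delta = -0.357354


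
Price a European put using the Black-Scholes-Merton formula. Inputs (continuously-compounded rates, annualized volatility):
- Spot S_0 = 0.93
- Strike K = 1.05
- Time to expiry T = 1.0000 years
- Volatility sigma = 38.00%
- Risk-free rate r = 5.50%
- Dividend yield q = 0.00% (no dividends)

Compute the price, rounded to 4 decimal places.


d1 = (ln(S/K) + (r - q + 0.5*sigma^2) * T) / (sigma * sqrt(T)) = 0.01536617
d2 = d1 - sigma * sqrt(T) = -0.36463383
exp(-rT) = 0.94648515; exp(-qT) = 1.00000000
P = K * exp(-rT) * N(-d2) - S_0 * exp(-qT) * N(-d1)
N(-d1) = 0.49387003; N(-d2) = 0.64230762
P = 1.0500 * 0.94648515 * 0.64230762 - 0.9300 * 1.00000000 * 0.49387003 = 0.1790

Answer: Price = 0.1790


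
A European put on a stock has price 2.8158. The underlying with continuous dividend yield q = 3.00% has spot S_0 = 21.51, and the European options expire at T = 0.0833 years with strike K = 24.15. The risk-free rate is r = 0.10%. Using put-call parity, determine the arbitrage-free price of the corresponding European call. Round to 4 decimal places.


Put-call parity: C - P = S_0 * exp(-qT) - K * exp(-rT).
S_0 * exp(-qT) = 21.5100 * 0.99750412 = 21.45631362
K * exp(-rT) = 24.1500 * 0.99991670 = 24.14798839
C = P + S*exp(-qT) - K*exp(-rT)
C = 2.8158 + 21.45631362 - 24.14798839 = 0.1241

Answer: Call price = 0.1241


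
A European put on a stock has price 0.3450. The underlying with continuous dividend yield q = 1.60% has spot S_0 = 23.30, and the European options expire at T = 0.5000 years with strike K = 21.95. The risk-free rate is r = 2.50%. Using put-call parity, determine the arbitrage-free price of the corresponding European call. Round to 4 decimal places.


Put-call parity: C - P = S_0 * exp(-qT) - K * exp(-rT).
S_0 * exp(-qT) = 23.3000 * 0.99203191 = 23.11434362
K * exp(-rT) = 21.9500 * 0.98757780 = 21.67733272
C = P + S*exp(-qT) - K*exp(-rT)
C = 0.3450 + 23.11434362 - 21.67733272 = 1.7820

Answer: Call price = 1.7820


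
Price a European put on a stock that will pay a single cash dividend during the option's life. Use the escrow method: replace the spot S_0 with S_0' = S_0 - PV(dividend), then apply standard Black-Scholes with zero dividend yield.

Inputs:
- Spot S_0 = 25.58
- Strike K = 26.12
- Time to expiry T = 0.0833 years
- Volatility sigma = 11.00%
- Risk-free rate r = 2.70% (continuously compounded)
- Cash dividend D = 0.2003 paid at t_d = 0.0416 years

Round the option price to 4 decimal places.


Answer: Price = 0.7737

Derivation:
PV(D) = D * exp(-r * t_d) = 0.2003 * 0.99887743 = 0.20007515
S_0' = S_0 - PV(D) = 25.5800 - 0.20007515 = 25.37992485
d1 = (ln(S_0'/K) + (r + sigma^2/2)*T) / (sigma*sqrt(T)) = -0.81862823
d2 = d1 - sigma*sqrt(T) = -0.85037614
exp(-rT) = 0.99775343
N(-d1) = 0.79350072; N(-d2) = 0.80244200
P = K * exp(-rT) * N(-d2) - S_0' * N(-d1) = 26.1200 * 0.99775343 * 0.80244200 - 25.37992485 * 0.79350072 = 0.7737


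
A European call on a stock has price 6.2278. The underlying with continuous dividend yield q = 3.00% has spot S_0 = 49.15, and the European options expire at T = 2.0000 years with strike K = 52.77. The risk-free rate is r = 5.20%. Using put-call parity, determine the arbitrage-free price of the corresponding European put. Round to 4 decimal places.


Answer: Put price = 7.4977

Derivation:
Put-call parity: C - P = S_0 * exp(-qT) - K * exp(-rT).
S_0 * exp(-qT) = 49.1500 * 0.94176453 = 46.28772683
K * exp(-rT) = 52.7700 * 0.90122530 = 47.55765894
P = C - S*exp(-qT) + K*exp(-rT)
P = 6.2278 - 46.28772683 + 47.55765894 = 7.4977


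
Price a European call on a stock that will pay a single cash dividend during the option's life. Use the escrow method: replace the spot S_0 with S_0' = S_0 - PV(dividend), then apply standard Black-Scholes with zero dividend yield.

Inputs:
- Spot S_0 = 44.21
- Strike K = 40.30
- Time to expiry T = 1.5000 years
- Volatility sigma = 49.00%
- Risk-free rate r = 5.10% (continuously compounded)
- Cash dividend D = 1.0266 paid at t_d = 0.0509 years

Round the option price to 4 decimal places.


Answer: Price = 12.6925

Derivation:
PV(D) = D * exp(-r * t_d) = 1.0266 * 0.99740747 = 1.02393851
S_0' = S_0 - PV(D) = 44.2100 - 1.02393851 = 43.18606149
d1 = (ln(S_0'/K) + (r + sigma^2/2)*T) / (sigma*sqrt(T)) = 0.54278914
d2 = d1 - sigma*sqrt(T) = -0.05733585
exp(-rT) = 0.92635291
N(d1) = 0.70636250; N(d2) = 0.47713883
C = S_0' * N(d1) - K * exp(-rT) * N(d2) = 43.18606149 * 0.70636250 - 40.3000 * 0.92635291 * 0.47713883 = 12.6925


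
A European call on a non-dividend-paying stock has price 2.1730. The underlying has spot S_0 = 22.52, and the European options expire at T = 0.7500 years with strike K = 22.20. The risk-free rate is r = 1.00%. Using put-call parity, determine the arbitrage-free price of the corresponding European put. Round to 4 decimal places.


Put-call parity: C - P = S_0 * exp(-qT) - K * exp(-rT).
S_0 * exp(-qT) = 22.5200 * 1.00000000 = 22.52000000
K * exp(-rT) = 22.2000 * 0.99252805 = 22.03412282
P = C - S*exp(-qT) + K*exp(-rT)
P = 2.1730 - 22.52000000 + 22.03412282 = 1.6871

Answer: Put price = 1.6871


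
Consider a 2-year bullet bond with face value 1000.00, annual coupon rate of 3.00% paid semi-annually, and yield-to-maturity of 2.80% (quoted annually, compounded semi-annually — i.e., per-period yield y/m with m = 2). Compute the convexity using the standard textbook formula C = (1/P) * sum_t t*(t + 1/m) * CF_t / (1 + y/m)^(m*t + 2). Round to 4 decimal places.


Coupon per period c = face * coupon_rate / m = 15.000000
Periods per year m = 2; per-period yield y/m = 0.014000
Number of cashflows N = 4
Cashflows (t years, CF_t, discount factor 1/(1+y/m)^(m*t), PV):
  t = 0.5000: CF_t = 15.000000, DF = 0.986193, PV = 14.792899
  t = 1.0000: CF_t = 15.000000, DF = 0.972577, PV = 14.588658
  t = 1.5000: CF_t = 15.000000, DF = 0.959149, PV = 14.387237
  t = 2.0000: CF_t = 1015.000000, DF = 0.945906, PV = 960.095032
Price P = sum_t PV_t = 1003.863826
Convexity numerator sum_t t*(t + 1/m) * CF_t / (1+y/m)^(m*t + 2):
  t = 0.5000: term = 7.193618
  t = 1.0000: term = 21.282895
  t = 1.5000: term = 41.978096
  t = 2.0000: term = 4668.832750
Convexity = (1/P) * sum = 4739.287359 / 1003.863826 = 4.721046

Answer: Convexity = 4.7210


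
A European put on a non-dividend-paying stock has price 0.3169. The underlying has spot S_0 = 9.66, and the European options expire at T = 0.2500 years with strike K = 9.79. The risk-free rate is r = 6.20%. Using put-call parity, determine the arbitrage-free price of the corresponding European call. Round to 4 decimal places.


Put-call parity: C - P = S_0 * exp(-qT) - K * exp(-rT).
S_0 * exp(-qT) = 9.6600 * 1.00000000 = 9.66000000
K * exp(-rT) = 9.7900 * 0.98461951 = 9.63942497
C = P + S*exp(-qT) - K*exp(-rT)
C = 0.3169 + 9.66000000 - 9.63942497 = 0.3375

Answer: Call price = 0.3375


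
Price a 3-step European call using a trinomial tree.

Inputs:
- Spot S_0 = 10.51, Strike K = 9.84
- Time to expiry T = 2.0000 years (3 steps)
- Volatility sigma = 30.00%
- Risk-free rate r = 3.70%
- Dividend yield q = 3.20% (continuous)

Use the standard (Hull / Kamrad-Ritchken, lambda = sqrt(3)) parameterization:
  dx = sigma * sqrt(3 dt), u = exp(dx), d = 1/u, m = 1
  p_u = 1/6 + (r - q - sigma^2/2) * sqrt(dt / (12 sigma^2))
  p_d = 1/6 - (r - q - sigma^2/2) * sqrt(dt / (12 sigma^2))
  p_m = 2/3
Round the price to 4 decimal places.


dt = T/N = 0.666667; dx = sigma*sqrt(3*dt) = 0.424264
u = exp(dx) = 1.528465; d = 1/u = 0.654251
p_u = 0.135240, p_m = 0.666667, p_d = 0.198094
Discount per step: exp(-r*dt) = 0.975635
Stock lattice S(k, j) with j the centered position index:
  k=0: S(0,+0) = 10.5100
  k=1: S(1,-1) = 6.8762; S(1,+0) = 10.5100; S(1,+1) = 16.0642
  k=2: S(2,-2) = 4.4987; S(2,-1) = 6.8762; S(2,+0) = 10.5100; S(2,+1) = 16.0642; S(2,+2) = 24.5535
  k=3: S(3,-3) = 2.9433; S(3,-2) = 4.4987; S(3,-1) = 6.8762; S(3,+0) = 10.5100; S(3,+1) = 16.0642; S(3,+2) = 24.5535; S(3,+3) = 37.5292
Terminal payoffs V(N, j) = max(S_T - K, 0):
  V(3,-3) = 0.000000; V(3,-2) = 0.000000; V(3,-1) = 0.000000; V(3,+0) = 0.670000; V(3,+1) = 6.224169; V(3,+2) = 14.713522; V(3,+3) = 27.689204
Backward induction: V(k, j) = exp(-r*dt) * [p_u * V(k+1, j+1) + p_m * V(k+1, j) + p_d * V(k+1, j-1)]
  V(2,-2) = exp(-r*dt) * [p_u*0.000000 + p_m*0.000000 + p_d*0.000000] = 0.000000
  V(2,-1) = exp(-r*dt) * [p_u*0.670000 + p_m*0.000000 + p_d*0.000000] = 0.088403
  V(2,+0) = exp(-r*dt) * [p_u*6.224169 + p_m*0.670000 + p_d*0.000000] = 1.257029
  V(2,+1) = exp(-r*dt) * [p_u*14.713522 + p_m*6.224169 + p_d*0.670000] = 6.119204
  V(2,+2) = exp(-r*dt) * [p_u*27.689204 + p_m*14.713522 + p_d*6.224169] = 14.426387
  V(1,-1) = exp(-r*dt) * [p_u*1.257029 + p_m*0.088403 + p_d*0.000000] = 0.223357
  V(1,+0) = exp(-r*dt) * [p_u*6.119204 + p_m*1.257029 + p_d*0.088403] = 1.642082
  V(1,+1) = exp(-r*dt) * [p_u*14.426387 + p_m*6.119204 + p_d*1.257029] = 6.126499
  V(0,+0) = exp(-r*dt) * [p_u*6.126499 + p_m*1.642082 + p_d*0.223357] = 1.919575

Answer: Price = V(0,0) = 1.9196


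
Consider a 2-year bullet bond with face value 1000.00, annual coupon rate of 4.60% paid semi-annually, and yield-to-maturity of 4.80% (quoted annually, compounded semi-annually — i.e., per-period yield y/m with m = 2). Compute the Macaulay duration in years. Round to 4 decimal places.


Coupon per period c = face * coupon_rate / m = 23.000000
Periods per year m = 2; per-period yield y/m = 0.024000
Number of cashflows N = 4
Cashflows (t years, CF_t, discount factor 1/(1+y/m)^(m*t), PV):
  t = 0.5000: CF_t = 23.000000, DF = 0.976562, PV = 22.460938
  t = 1.0000: CF_t = 23.000000, DF = 0.953674, PV = 21.934509
  t = 1.5000: CF_t = 23.000000, DF = 0.931323, PV = 21.420419
  t = 2.0000: CF_t = 1023.000000, DF = 0.909495, PV = 930.413080
Price P = sum_t PV_t = 996.228946
Macaulay numerator sum_t t * PV_t:
  t * PV_t at t = 0.5000: 11.230469
  t * PV_t at t = 1.0000: 21.934509
  t * PV_t at t = 1.5000: 32.130629
  t * PV_t at t = 2.0000: 1860.826160
Macaulay duration D = (sum_t t * PV_t) / P = 1926.121767 / 996.228946 = 1.933413

Answer: Macaulay duration = 1.9334 years


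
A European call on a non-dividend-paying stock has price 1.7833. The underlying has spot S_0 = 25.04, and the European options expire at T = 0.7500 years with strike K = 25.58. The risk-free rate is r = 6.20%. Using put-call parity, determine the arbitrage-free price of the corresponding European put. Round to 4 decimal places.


Put-call parity: C - P = S_0 * exp(-qT) - K * exp(-rT).
S_0 * exp(-qT) = 25.0400 * 1.00000000 = 25.04000000
K * exp(-rT) = 25.5800 * 0.95456456 = 24.41776146
P = C - S*exp(-qT) + K*exp(-rT)
P = 1.7833 - 25.04000000 + 24.41776146 = 1.1611

Answer: Put price = 1.1611


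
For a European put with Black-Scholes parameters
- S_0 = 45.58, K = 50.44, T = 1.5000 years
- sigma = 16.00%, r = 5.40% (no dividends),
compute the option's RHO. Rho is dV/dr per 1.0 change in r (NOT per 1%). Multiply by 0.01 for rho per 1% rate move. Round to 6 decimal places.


Answer: Rho = -40.461845

Derivation:
d1 = -0.0056924472; d2 = -0.2016516266
phi(d1) = 0.3989358168; exp(-qT) = 1.0000000000; exp(-rT) = 0.9221936914
N(-d2) = 0.5799054590
Rho = -K*T*exp(-rT)*N(-d2) = -50.4400 * 1.5000 * 0.9221936914 * 0.5799054590 = -40.461845


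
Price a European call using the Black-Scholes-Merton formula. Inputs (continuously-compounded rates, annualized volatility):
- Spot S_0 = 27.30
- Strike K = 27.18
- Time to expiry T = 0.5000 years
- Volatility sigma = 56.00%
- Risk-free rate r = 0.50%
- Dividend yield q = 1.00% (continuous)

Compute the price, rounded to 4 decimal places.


Answer: Price = 4.2851

Derivation:
d1 = (ln(S/K) + (r - q + 0.5*sigma^2) * T) / (sigma * sqrt(T)) = 0.20280149
d2 = d1 - sigma * sqrt(T) = -0.19317831
exp(-rT) = 0.99750312; exp(-qT) = 0.99501248
C = S_0 * exp(-qT) * N(d1) - K * exp(-rT) * N(d2)
N(d1) = 0.58035490; N(d2) = 0.42340966
C = 27.3000 * 0.99501248 * 0.58035490 - 27.1800 * 0.99750312 * 0.42340966 = 4.2851
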